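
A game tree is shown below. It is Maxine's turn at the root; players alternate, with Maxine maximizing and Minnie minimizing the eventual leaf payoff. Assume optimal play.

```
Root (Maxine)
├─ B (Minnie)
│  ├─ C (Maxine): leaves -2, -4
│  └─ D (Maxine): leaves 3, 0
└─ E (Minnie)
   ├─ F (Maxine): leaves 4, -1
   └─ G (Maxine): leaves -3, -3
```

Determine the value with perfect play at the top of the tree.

C (Maxine): max(-2, -4) = -2
D (Maxine): max(3, 0) = 3
B (Minnie): min(-2, 3) = -2
F (Maxine): max(4, -1) = 4
G (Maxine): max(-3, -3) = -3
E (Minnie): min(4, -3) = -3
Root (Maxine): max(-2, -3) = -2

-2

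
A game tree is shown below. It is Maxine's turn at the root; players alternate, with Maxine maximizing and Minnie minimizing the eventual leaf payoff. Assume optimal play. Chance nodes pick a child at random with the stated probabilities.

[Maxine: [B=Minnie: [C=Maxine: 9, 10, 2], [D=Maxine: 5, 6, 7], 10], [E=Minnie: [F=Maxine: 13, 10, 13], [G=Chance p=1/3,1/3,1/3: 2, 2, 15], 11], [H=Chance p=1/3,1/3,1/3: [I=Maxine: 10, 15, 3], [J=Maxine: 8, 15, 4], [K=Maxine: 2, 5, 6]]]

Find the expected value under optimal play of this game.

12

C (Maxine): max(9, 10, 2) = 10
D (Maxine): max(5, 6, 7) = 7
B (Minnie): min(10, 7, 10) = 7
F (Maxine): max(13, 10, 13) = 13
G (Chance): 1/3·2 + 1/3·2 + 1/3·15 = 6.33
E (Minnie): min(13, 6.33, 11) = 6.33
I (Maxine): max(10, 15, 3) = 15
J (Maxine): max(8, 15, 4) = 15
K (Maxine): max(2, 5, 6) = 6
H (Chance): 1/3·15 + 1/3·15 + 1/3·6 = 12
Root (Maxine): max(7, 6.33, 12) = 12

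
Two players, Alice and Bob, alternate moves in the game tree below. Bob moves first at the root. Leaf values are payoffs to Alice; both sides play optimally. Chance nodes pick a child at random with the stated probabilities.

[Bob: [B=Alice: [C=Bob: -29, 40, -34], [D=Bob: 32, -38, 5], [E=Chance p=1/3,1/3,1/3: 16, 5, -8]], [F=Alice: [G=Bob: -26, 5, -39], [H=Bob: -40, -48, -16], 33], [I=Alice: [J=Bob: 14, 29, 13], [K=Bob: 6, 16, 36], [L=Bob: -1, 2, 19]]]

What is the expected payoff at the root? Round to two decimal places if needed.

C (Bob): min(-29, 40, -34) = -34
D (Bob): min(32, -38, 5) = -38
E (Chance): 1/3·16 + 1/3·5 + 1/3·-8 = 4.33
B (Alice): max(-34, -38, 4.33) = 4.33
G (Bob): min(-26, 5, -39) = -39
H (Bob): min(-40, -48, -16) = -48
F (Alice): max(-39, -48, 33) = 33
J (Bob): min(14, 29, 13) = 13
K (Bob): min(6, 16, 36) = 6
L (Bob): min(-1, 2, 19) = -1
I (Alice): max(13, 6, -1) = 13
Root (Bob): min(4.33, 33, 13) = 4.33

4.33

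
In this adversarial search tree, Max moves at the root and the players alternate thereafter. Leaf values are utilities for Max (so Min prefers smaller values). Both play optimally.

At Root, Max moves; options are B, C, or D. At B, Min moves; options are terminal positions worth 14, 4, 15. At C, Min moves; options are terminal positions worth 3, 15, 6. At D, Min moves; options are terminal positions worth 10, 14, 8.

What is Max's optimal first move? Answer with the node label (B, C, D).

D

B (Min): min(14, 4, 15) = 4
C (Min): min(3, 15, 6) = 3
D (Min): min(10, 14, 8) = 8
Root (Max): max(4, 3, 8) = 8
Max picks the child with the highest value: D (value 8).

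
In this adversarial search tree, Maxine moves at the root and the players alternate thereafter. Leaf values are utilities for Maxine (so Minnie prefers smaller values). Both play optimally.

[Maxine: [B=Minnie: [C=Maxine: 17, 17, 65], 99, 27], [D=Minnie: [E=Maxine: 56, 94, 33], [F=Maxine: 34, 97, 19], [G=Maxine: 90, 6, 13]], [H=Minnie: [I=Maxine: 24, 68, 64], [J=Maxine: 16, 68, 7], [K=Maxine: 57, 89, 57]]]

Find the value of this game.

C (Maxine): max(17, 17, 65) = 65
B (Minnie): min(65, 99, 27) = 27
E (Maxine): max(56, 94, 33) = 94
F (Maxine): max(34, 97, 19) = 97
G (Maxine): max(90, 6, 13) = 90
D (Minnie): min(94, 97, 90) = 90
I (Maxine): max(24, 68, 64) = 68
J (Maxine): max(16, 68, 7) = 68
K (Maxine): max(57, 89, 57) = 89
H (Minnie): min(68, 68, 89) = 68
Root (Maxine): max(27, 90, 68) = 90

90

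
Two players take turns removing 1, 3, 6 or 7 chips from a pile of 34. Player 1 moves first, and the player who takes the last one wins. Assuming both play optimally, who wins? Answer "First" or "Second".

Compute winning (W) and losing (L) positions by backward induction:
i:   0  1  2  3  4  5  6  7  8  9 10 11 12 13 14 15 16 17 18 19 20 21 22 23 24 25 26 27 28 29 30 31 32 33 34
     L  W  L  W  L  W  W  W  W  W  W  W  L  W  L  W  L  W  W  W  W  W  W  W  L  W  L  W  L  W  W  W  W  W  W
Position 34 is W, so the first player wins.

First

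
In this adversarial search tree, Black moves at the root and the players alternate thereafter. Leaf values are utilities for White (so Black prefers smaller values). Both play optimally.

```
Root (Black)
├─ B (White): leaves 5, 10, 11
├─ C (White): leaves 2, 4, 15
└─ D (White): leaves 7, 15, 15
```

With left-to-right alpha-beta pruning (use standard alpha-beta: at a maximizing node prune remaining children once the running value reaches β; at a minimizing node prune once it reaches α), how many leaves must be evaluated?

8

B [α=-∞,β=+∞]: v=11
C [α=-∞,β=11]: v=15
D [α=-∞,β=11]: v=15 after child 2 ≥ β → β-cutoff, skip 1
Root [α=-∞,β=+∞]: v=11
Leaves evaluated: 8 of 9.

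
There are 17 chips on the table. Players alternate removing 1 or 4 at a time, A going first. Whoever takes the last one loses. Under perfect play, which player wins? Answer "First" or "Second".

First

Compute winning (W) and losing (L) positions by backward induction:
i:   0  1  2  3  4  5  6  7  8  9 10 11 12 13 14 15 16 17
     W  L  W  L  W  W  L  W  L  W  W  L  W  L  W  W  L  W
Position 17 is W, so the first player wins.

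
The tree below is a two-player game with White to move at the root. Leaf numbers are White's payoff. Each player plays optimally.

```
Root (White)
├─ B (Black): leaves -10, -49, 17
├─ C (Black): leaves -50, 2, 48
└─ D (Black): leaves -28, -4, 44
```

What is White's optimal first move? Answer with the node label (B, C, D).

D

B (Black): min(-10, -49, 17) = -49
C (Black): min(-50, 2, 48) = -50
D (Black): min(-28, -4, 44) = -28
Root (White): max(-49, -50, -28) = -28
White picks the child with the highest value: D (value -28).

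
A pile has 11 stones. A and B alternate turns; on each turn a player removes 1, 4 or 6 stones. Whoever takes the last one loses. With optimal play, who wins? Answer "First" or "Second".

Second

Positions where the player to move wins (W) vs loses (L):
i:   0  1  2  3  4  5  6  7  8  9 10 11
     W  L  W  L  W  W  L  W  L  W  W  L
Position 11 is L, so the second player wins.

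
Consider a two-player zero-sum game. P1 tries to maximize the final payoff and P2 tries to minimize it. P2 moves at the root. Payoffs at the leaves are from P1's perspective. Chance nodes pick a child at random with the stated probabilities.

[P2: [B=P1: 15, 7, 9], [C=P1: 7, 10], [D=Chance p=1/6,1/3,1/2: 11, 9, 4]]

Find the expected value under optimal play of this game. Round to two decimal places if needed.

6.83

B (P1): max(15, 7, 9) = 15
C (P1): max(7, 10) = 10
D (Chance): 1/6·11 + 1/3·9 + 1/2·4 = 6.83
Root (P2): min(15, 10, 6.83) = 6.83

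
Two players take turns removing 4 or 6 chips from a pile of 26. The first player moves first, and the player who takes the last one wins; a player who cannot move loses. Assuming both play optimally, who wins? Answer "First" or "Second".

First

Mark each pile size as W (mover wins) or L (mover loses):
i:   0  1  2  3  4  5  6  7  8  9 10 11 12 13 14 15 16 17 18 19 20 21 22 23 24 25 26
     L  L  L  L  W  W  W  W  W  W  L  L  L  L  W  W  W  W  W  W  L  L  L  L  W  W  W
Position 26 is W, so the first player wins.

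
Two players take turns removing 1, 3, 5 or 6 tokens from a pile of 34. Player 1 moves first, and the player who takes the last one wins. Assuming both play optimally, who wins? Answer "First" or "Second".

Mark each pile size as W (mover wins) or L (mover loses):
i:   0  1  2  3  4  5  6  7  8  9 10 11 12 13 14 15 16 17 18 19 20 21 22 23 24 25 26 27 28 29 30 31 32 33 34
     L  W  L  W  L  W  W  W  W  W  W  L  W  L  W  L  W  W  W  W  W  W  L  W  L  W  L  W  W  W  W  W  W  L  W
Position 34 is W, so the first player wins.

First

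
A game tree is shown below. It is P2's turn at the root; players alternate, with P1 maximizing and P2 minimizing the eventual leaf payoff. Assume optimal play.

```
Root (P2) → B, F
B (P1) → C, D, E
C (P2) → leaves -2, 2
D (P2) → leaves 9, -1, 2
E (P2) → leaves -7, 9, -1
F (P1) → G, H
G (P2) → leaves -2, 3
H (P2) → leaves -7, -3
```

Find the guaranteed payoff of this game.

C (P2): min(-2, 2) = -2
D (P2): min(9, -1, 2) = -1
E (P2): min(-7, 9, -1) = -7
B (P1): max(-2, -1, -7) = -1
G (P2): min(-2, 3) = -2
H (P2): min(-7, -3) = -7
F (P1): max(-2, -7) = -2
Root (P2): min(-1, -2) = -2

-2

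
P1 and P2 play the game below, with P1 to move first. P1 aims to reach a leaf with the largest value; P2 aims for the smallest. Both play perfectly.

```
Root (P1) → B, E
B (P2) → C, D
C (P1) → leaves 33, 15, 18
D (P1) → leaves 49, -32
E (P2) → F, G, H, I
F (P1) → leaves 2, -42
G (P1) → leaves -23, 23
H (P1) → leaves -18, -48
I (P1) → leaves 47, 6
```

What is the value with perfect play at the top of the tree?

C (P1): max(33, 15, 18) = 33
D (P1): max(49, -32) = 49
B (P2): min(33, 49) = 33
F (P1): max(2, -42) = 2
G (P1): max(-23, 23) = 23
H (P1): max(-18, -48) = -18
I (P1): max(47, 6) = 47
E (P2): min(2, 23, -18, 47) = -18
Root (P1): max(33, -18) = 33

33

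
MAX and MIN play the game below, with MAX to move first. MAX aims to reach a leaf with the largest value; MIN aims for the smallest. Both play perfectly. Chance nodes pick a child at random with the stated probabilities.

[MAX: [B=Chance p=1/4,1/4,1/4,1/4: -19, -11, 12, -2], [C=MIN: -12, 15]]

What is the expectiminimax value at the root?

B (Chance): 1/4·-19 + 1/4·-11 + 1/4·12 + 1/4·-2 = -5
C (MIN): min(-12, 15) = -12
Root (MAX): max(-5, -12) = -5

-5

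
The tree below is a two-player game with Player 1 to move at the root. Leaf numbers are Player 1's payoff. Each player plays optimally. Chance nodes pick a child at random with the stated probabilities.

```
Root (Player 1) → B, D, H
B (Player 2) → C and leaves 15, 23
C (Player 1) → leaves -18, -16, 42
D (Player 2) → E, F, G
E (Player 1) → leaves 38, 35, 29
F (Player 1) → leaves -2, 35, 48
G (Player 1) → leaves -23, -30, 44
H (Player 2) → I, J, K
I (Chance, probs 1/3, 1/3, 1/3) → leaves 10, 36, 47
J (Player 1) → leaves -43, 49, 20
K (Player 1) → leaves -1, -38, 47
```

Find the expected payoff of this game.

38

C (Player 1): max(-18, -16, 42) = 42
B (Player 2): min(42, 15, 23) = 15
E (Player 1): max(38, 35, 29) = 38
F (Player 1): max(-2, 35, 48) = 48
G (Player 1): max(-23, -30, 44) = 44
D (Player 2): min(38, 48, 44) = 38
I (Chance): 1/3·10 + 1/3·36 + 1/3·47 = 31
J (Player 1): max(-43, 49, 20) = 49
K (Player 1): max(-1, -38, 47) = 47
H (Player 2): min(31, 49, 47) = 31
Root (Player 1): max(15, 38, 31) = 38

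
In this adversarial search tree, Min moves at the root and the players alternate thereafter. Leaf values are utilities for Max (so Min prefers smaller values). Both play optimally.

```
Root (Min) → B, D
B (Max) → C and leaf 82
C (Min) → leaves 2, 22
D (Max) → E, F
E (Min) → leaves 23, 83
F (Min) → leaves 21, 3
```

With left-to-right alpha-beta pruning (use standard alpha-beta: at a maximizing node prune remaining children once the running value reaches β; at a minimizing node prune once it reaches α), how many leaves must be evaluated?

C [α=-∞,β=+∞]: v=2
B [α=-∞,β=+∞]: v=82
E [α=-∞,β=82]: v=23
F [α=23,β=82]: v=21 after child 1 ≤ α → α-cutoff, skip 1
D [α=-∞,β=82]: v=23
Root [α=-∞,β=+∞]: v=23
Leaves evaluated: 6 of 7.

6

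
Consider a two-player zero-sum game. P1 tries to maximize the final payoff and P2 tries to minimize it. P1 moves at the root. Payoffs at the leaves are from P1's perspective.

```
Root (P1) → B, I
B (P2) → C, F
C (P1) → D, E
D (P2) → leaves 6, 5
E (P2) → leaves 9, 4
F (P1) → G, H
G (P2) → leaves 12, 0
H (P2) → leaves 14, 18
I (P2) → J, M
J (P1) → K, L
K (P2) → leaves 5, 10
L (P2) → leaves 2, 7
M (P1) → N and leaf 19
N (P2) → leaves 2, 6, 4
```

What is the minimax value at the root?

D (P2): min(6, 5) = 5
E (P2): min(9, 4) = 4
C (P1): max(5, 4) = 5
G (P2): min(12, 0) = 0
H (P2): min(14, 18) = 14
F (P1): max(0, 14) = 14
B (P2): min(5, 14) = 5
K (P2): min(5, 10) = 5
L (P2): min(2, 7) = 2
J (P1): max(5, 2) = 5
N (P2): min(2, 6, 4) = 2
M (P1): max(2, 19) = 19
I (P2): min(5, 19) = 5
Root (P1): max(5, 5) = 5

5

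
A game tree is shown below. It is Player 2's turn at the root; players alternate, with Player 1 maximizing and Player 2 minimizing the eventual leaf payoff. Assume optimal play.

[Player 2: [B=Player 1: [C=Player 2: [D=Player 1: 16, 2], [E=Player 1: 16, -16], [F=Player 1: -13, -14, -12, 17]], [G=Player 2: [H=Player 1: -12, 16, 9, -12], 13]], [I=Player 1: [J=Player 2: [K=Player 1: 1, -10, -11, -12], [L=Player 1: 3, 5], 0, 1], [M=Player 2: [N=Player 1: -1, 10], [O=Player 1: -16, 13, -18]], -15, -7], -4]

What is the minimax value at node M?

10

N: max(-1, 10) = 10
O: max(-16, 13, -18) = 13
M: min(10, 13) = 10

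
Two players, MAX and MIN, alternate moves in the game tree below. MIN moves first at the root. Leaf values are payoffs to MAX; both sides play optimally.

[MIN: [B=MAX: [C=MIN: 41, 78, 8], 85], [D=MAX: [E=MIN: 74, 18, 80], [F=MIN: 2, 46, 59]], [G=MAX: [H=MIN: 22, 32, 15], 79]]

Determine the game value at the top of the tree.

18

C (MIN): min(41, 78, 8) = 8
B (MAX): max(8, 85) = 85
E (MIN): min(74, 18, 80) = 18
F (MIN): min(2, 46, 59) = 2
D (MAX): max(18, 2) = 18
H (MIN): min(22, 32, 15) = 15
G (MAX): max(15, 79) = 79
Root (MIN): min(85, 18, 79) = 18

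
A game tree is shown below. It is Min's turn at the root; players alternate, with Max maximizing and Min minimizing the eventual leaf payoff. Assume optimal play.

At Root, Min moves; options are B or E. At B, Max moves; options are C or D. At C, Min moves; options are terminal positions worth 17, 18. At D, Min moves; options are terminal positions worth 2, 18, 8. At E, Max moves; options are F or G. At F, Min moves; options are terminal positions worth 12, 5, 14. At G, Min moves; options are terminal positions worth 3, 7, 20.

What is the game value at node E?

5

F: min(12, 5, 14) = 5
G: min(3, 7, 20) = 3
E: max(5, 3) = 5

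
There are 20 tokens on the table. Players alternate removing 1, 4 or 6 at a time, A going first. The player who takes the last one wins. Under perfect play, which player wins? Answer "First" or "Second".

Second

Mark each pile size as W (mover wins) or L (mover loses):
i:   0  1  2  3  4  5  6  7  8  9 10 11 12 13 14 15 16 17 18 19 20
     L  W  L  W  W  L  W  L  W  W  L  W  L  W  W  L  W  L  W  W  L
Position 20 is L, so the second player wins.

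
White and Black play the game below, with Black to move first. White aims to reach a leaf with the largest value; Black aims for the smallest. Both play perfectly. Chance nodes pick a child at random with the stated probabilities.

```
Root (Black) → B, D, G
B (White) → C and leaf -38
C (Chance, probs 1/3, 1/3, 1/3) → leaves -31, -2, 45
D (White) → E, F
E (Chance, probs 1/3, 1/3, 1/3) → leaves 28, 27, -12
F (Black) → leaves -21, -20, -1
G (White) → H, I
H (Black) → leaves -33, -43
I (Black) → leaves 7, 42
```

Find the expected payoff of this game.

4

C (Chance): 1/3·-31 + 1/3·-2 + 1/3·45 = 4
B (White): max(4, -38) = 4
E (Chance): 1/3·28 + 1/3·27 + 1/3·-12 = 14.33
F (Black): min(-21, -20, -1) = -21
D (White): max(14.33, -21) = 14.33
H (Black): min(-33, -43) = -43
I (Black): min(7, 42) = 7
G (White): max(-43, 7) = 7
Root (Black): min(4, 14.33, 7) = 4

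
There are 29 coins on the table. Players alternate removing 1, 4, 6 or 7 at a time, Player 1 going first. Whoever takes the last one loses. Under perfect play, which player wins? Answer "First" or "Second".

Compute winning (W) and losing (L) positions by backward induction:
i:   0  1  2  3  4  5  6  7  8  9 10 11 12 13 14 15 16 17 18 19 20 21 22 23 24 25 26 27 28 29
     W  L  W  L  W  W  L  W  W  W  W  L  W  W  L  W  L  W  W  L  W  W  W  W  L  W  W  L  W  L
Position 29 is L, so the second player wins.

Second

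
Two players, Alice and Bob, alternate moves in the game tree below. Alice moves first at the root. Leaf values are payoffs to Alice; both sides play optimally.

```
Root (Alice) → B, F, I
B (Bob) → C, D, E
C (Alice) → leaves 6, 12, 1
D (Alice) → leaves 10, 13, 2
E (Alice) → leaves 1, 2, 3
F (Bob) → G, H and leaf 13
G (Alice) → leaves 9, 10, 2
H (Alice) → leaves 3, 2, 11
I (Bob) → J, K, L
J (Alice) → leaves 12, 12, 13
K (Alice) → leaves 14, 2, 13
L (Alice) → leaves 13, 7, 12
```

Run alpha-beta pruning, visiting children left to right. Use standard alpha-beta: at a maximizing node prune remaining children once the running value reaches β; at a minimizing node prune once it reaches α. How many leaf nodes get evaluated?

C [α=-∞,β=+∞]: v=12
D [α=-∞,β=12]: v=13 after child 2 ≥ β → β-cutoff, skip 1
E [α=-∞,β=12]: v=3
B [α=-∞,β=+∞]: v=3
G [α=3,β=+∞]: v=10
H [α=3,β=10]: v=11
F [α=3,β=+∞]: v=10
J [α=10,β=+∞]: v=13
K [α=10,β=13]: v=14 after child 1 ≥ β → β-cutoff, skip 2
L [α=10,β=13]: v=13 after child 1 ≥ β → β-cutoff, skip 2
I [α=10,β=+∞]: v=13
Root [α=-∞,β=+∞]: v=13
Leaves evaluated: 20 of 25.

20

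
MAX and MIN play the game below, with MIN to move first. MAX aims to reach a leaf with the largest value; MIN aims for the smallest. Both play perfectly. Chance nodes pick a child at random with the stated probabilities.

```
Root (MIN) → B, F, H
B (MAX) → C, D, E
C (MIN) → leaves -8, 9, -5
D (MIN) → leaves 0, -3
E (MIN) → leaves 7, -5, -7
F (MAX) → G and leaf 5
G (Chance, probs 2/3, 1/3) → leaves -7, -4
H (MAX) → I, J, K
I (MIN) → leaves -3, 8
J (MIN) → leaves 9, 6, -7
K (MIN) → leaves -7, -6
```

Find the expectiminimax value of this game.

-3

C (MIN): min(-8, 9, -5) = -8
D (MIN): min(0, -3) = -3
E (MIN): min(7, -5, -7) = -7
B (MAX): max(-8, -3, -7) = -3
G (Chance): 2/3·-7 + 1/3·-4 = -6
F (MAX): max(-6, 5) = 5
I (MIN): min(-3, 8) = -3
J (MIN): min(9, 6, -7) = -7
K (MIN): min(-7, -6) = -7
H (MAX): max(-3, -7, -7) = -3
Root (MIN): min(-3, 5, -3) = -3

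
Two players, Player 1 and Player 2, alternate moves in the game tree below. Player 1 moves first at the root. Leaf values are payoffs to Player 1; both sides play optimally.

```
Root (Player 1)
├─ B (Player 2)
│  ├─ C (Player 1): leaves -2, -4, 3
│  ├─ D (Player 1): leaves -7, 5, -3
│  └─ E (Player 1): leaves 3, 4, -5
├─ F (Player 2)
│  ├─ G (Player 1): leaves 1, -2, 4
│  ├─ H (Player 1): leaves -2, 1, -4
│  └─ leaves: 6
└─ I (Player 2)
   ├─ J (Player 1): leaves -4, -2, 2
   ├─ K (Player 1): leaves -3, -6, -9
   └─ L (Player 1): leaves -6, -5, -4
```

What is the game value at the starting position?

C (Player 1): max(-2, -4, 3) = 3
D (Player 1): max(-7, 5, -3) = 5
E (Player 1): max(3, 4, -5) = 4
B (Player 2): min(3, 5, 4) = 3
G (Player 1): max(1, -2, 4) = 4
H (Player 1): max(-2, 1, -4) = 1
F (Player 2): min(4, 1, 6) = 1
J (Player 1): max(-4, -2, 2) = 2
K (Player 1): max(-3, -6, -9) = -3
L (Player 1): max(-6, -5, -4) = -4
I (Player 2): min(2, -3, -4) = -4
Root (Player 1): max(3, 1, -4) = 3

3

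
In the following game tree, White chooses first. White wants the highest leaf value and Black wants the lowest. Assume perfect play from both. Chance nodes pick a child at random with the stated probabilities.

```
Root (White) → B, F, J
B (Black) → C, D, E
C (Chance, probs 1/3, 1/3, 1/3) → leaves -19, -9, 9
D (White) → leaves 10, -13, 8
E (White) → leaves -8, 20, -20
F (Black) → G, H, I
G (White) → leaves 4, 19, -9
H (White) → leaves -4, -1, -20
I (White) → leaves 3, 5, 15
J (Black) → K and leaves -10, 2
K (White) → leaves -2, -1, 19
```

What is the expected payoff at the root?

C (Chance): 1/3·-19 + 1/3·-9 + 1/3·9 = -6.33
D (White): max(10, -13, 8) = 10
E (White): max(-8, 20, -20) = 20
B (Black): min(-6.33, 10, 20) = -6.33
G (White): max(4, 19, -9) = 19
H (White): max(-4, -1, -20) = -1
I (White): max(3, 5, 15) = 15
F (Black): min(19, -1, 15) = -1
K (White): max(-2, -1, 19) = 19
J (Black): min(19, -10, 2) = -10
Root (White): max(-6.33, -1, -10) = -1

-1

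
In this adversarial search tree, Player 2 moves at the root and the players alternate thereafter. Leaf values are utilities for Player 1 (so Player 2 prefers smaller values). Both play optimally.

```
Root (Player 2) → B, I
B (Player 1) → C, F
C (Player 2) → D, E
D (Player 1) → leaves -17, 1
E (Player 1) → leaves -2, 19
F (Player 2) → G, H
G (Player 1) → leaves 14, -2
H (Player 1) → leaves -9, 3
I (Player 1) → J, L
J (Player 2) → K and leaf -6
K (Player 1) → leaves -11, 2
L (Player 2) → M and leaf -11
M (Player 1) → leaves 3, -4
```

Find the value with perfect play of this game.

D (Player 1): max(-17, 1) = 1
E (Player 1): max(-2, 19) = 19
C (Player 2): min(1, 19) = 1
G (Player 1): max(14, -2) = 14
H (Player 1): max(-9, 3) = 3
F (Player 2): min(14, 3) = 3
B (Player 1): max(1, 3) = 3
K (Player 1): max(-11, 2) = 2
J (Player 2): min(2, -6) = -6
M (Player 1): max(3, -4) = 3
L (Player 2): min(3, -11) = -11
I (Player 1): max(-6, -11) = -6
Root (Player 2): min(3, -6) = -6

-6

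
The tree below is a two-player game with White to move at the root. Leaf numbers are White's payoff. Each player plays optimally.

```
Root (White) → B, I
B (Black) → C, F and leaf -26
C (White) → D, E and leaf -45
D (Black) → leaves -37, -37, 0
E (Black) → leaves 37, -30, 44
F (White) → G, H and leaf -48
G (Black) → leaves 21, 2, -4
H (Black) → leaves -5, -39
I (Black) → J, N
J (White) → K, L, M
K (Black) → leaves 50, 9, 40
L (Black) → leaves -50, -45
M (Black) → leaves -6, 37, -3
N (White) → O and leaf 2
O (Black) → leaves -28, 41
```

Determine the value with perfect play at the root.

D (Black): min(-37, -37, 0) = -37
E (Black): min(37, -30, 44) = -30
C (White): max(-37, -30, -45) = -30
G (Black): min(21, 2, -4) = -4
H (Black): min(-5, -39) = -39
F (White): max(-4, -39, -48) = -4
B (Black): min(-30, -4, -26) = -30
K (Black): min(50, 9, 40) = 9
L (Black): min(-50, -45) = -50
M (Black): min(-6, 37, -3) = -6
J (White): max(9, -50, -6) = 9
O (Black): min(-28, 41) = -28
N (White): max(-28, 2) = 2
I (Black): min(9, 2) = 2
Root (White): max(-30, 2) = 2

2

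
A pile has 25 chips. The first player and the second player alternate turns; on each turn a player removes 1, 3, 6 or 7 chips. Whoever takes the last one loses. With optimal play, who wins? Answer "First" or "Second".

Compute winning (W) and losing (L) positions by backward induction:
i:   0  1  2  3  4  5  6  7  8  9 10 11 12 13 14 15 16 17 18 19 20 21 22 23 24 25
     W  L  W  L  W  L  W  W  W  W  W  W  W  L  W  L  W  L  W  W  W  W  W  W  W  L
Position 25 is L, so the second player wins.

Second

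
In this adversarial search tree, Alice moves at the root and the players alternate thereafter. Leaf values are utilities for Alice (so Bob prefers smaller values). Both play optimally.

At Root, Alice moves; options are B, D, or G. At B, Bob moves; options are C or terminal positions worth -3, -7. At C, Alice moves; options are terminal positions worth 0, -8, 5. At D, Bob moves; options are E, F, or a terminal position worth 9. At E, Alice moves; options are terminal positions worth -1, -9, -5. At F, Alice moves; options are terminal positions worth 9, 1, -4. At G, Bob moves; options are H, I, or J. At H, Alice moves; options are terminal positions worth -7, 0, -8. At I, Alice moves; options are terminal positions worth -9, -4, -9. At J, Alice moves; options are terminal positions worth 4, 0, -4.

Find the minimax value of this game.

C (Alice): max(0, -8, 5) = 5
B (Bob): min(5, -3, -7) = -7
E (Alice): max(-1, -9, -5) = -1
F (Alice): max(9, 1, -4) = 9
D (Bob): min(-1, 9, 9) = -1
H (Alice): max(-7, 0, -8) = 0
I (Alice): max(-9, -4, -9) = -4
J (Alice): max(4, 0, -4) = 4
G (Bob): min(0, -4, 4) = -4
Root (Alice): max(-7, -1, -4) = -1

-1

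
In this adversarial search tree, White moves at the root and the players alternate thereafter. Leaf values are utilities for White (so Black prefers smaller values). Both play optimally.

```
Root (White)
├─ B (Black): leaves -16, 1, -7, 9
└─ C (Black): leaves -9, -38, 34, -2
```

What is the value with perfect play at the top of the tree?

B (Black): min(-16, 1, -7, 9) = -16
C (Black): min(-9, -38, 34, -2) = -38
Root (White): max(-16, -38) = -16

-16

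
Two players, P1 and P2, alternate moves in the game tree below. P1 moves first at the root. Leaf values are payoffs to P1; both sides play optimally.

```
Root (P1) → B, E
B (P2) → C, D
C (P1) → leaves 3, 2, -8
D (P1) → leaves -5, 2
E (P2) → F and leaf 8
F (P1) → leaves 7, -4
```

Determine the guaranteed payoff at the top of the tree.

7

C (P1): max(3, 2, -8) = 3
D (P1): max(-5, 2) = 2
B (P2): min(3, 2) = 2
F (P1): max(7, -4) = 7
E (P2): min(7, 8) = 7
Root (P1): max(2, 7) = 7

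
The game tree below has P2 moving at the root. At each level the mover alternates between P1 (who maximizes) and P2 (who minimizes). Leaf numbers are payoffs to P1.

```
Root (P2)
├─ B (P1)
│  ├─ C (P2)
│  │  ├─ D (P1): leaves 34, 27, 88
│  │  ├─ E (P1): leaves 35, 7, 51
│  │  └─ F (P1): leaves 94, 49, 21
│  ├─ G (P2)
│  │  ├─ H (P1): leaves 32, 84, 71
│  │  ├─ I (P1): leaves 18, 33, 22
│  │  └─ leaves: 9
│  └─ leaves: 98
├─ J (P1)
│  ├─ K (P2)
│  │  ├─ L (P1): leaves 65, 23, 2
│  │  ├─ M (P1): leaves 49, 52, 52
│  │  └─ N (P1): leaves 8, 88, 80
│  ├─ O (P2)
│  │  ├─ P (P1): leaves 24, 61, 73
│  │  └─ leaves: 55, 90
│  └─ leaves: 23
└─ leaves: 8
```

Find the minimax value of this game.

D (P1): max(34, 27, 88) = 88
E (P1): max(35, 7, 51) = 51
F (P1): max(94, 49, 21) = 94
C (P2): min(88, 51, 94) = 51
H (P1): max(32, 84, 71) = 84
I (P1): max(18, 33, 22) = 33
G (P2): min(84, 33, 9) = 9
B (P1): max(51, 9, 98) = 98
L (P1): max(65, 23, 2) = 65
M (P1): max(49, 52, 52) = 52
N (P1): max(8, 88, 80) = 88
K (P2): min(65, 52, 88) = 52
P (P1): max(24, 61, 73) = 73
O (P2): min(73, 55, 90) = 55
J (P1): max(52, 55, 23) = 55
Root (P2): min(98, 55, 8) = 8

8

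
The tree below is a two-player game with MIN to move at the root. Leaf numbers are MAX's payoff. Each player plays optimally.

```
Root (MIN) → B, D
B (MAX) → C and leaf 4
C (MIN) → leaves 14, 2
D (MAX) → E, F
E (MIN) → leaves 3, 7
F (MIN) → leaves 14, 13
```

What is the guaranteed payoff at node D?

13

E: min(3, 7) = 3
F: min(14, 13) = 13
D: max(3, 13) = 13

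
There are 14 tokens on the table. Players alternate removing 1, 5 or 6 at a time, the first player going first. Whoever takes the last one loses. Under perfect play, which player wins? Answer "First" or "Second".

i:   0  1  2  3  4  5  6  7  8  9 10 11 12 13 14
     W  L  W  L  W  L  W  W  W  W  W  W  L  W  L
Position 14 is L, so the second player wins.

Second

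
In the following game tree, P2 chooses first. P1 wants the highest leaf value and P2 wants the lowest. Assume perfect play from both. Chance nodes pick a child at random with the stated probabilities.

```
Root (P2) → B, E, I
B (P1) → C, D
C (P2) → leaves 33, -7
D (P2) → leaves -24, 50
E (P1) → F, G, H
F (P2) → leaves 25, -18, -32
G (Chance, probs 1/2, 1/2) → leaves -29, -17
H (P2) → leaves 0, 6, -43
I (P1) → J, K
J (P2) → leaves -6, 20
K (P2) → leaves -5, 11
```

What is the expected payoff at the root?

C (P2): min(33, -7) = -7
D (P2): min(-24, 50) = -24
B (P1): max(-7, -24) = -7
F (P2): min(25, -18, -32) = -32
G (Chance): 1/2·-29 + 1/2·-17 = -23
H (P2): min(0, 6, -43) = -43
E (P1): max(-32, -23, -43) = -23
J (P2): min(-6, 20) = -6
K (P2): min(-5, 11) = -5
I (P1): max(-6, -5) = -5
Root (P2): min(-7, -23, -5) = -23

-23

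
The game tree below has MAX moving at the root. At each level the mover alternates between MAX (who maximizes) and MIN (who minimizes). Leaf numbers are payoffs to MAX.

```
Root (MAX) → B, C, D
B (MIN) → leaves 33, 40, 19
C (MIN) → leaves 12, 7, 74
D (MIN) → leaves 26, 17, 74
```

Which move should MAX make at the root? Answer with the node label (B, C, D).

B (MIN): min(33, 40, 19) = 19
C (MIN): min(12, 7, 74) = 7
D (MIN): min(26, 17, 74) = 17
Root (MAX): max(19, 7, 17) = 19
MAX picks the child with the highest value: B (value 19).

B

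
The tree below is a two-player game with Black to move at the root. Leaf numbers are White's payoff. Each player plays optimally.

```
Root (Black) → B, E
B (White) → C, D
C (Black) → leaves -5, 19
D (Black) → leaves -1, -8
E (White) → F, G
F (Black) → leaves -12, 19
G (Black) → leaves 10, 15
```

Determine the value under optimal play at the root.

-5

C (Black): min(-5, 19) = -5
D (Black): min(-1, -8) = -8
B (White): max(-5, -8) = -5
F (Black): min(-12, 19) = -12
G (Black): min(10, 15) = 10
E (White): max(-12, 10) = 10
Root (Black): min(-5, 10) = -5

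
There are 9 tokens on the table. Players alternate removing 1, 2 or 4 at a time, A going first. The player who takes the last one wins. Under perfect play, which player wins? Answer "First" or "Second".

Second

Compute winning (W) and losing (L) positions by backward induction:
i:   0  1  2  3  4  5  6  7  8  9
     L  W  W  L  W  W  L  W  W  L
Position 9 is L, so the second player wins.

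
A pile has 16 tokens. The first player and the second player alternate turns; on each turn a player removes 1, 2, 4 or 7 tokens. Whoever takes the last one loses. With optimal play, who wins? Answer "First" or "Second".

Positions where the player to move wins (W) vs loses (L):
i:   0  1  2  3  4  5  6  7  8  9 10 11 12 13 14 15 16
     W  L  W  W  L  W  W  L  W  W  L  W  W  L  W  W  L
Position 16 is L, so the second player wins.

Second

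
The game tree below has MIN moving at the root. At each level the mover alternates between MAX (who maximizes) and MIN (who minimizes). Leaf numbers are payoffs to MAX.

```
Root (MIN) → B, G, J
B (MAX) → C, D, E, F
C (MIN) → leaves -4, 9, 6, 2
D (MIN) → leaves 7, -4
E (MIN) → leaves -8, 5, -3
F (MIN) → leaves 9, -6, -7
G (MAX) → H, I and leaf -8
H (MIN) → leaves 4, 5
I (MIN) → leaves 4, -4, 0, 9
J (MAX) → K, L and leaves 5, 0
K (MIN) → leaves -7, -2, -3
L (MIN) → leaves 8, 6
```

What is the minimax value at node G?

H: min(4, 5) = 4
I: min(4, -4, 0, 9) = -4
G: max(4, -4, -8) = 4

4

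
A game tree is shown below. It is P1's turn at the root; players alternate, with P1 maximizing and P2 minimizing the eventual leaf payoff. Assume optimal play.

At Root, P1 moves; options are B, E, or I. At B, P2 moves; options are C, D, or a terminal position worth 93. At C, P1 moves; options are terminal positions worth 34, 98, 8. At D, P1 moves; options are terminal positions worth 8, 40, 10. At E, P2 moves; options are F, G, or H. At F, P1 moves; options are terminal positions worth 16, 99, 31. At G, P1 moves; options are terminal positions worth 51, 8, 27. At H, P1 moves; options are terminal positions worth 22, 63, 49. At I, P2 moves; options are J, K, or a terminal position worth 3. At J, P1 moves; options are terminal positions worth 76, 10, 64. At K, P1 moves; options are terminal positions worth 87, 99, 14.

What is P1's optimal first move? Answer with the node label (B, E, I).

C (P1): max(34, 98, 8) = 98
D (P1): max(8, 40, 10) = 40
B (P2): min(98, 40, 93) = 40
F (P1): max(16, 99, 31) = 99
G (P1): max(51, 8, 27) = 51
H (P1): max(22, 63, 49) = 63
E (P2): min(99, 51, 63) = 51
J (P1): max(76, 10, 64) = 76
K (P1): max(87, 99, 14) = 99
I (P2): min(76, 99, 3) = 3
Root (P1): max(40, 51, 3) = 51
P1 picks the child with the highest value: E (value 51).

E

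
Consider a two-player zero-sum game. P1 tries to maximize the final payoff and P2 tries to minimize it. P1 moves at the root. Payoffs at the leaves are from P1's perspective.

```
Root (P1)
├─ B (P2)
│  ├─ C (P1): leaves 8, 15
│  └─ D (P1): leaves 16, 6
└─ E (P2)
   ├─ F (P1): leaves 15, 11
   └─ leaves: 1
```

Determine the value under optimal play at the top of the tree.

C (P1): max(8, 15) = 15
D (P1): max(16, 6) = 16
B (P2): min(15, 16) = 15
F (P1): max(15, 11) = 15
E (P2): min(15, 1) = 1
Root (P1): max(15, 1) = 15

15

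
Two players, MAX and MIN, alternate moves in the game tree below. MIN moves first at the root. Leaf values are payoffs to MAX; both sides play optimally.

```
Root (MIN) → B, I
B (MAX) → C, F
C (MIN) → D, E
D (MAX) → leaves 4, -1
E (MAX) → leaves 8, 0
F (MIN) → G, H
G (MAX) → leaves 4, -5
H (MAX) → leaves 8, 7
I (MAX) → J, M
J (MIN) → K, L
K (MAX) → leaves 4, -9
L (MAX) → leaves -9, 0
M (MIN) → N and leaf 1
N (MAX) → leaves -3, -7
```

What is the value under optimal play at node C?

4

D: max(4, -1) = 4
E: max(8, 0) = 8
C: min(4, 8) = 4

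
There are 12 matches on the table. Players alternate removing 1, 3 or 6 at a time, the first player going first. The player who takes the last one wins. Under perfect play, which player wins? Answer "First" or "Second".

First

i:   0  1  2  3  4  5  6  7  8  9 10 11 12
     L  W  L  W  L  W  W  W  W  L  W  L  W
Position 12 is W, so the first player wins.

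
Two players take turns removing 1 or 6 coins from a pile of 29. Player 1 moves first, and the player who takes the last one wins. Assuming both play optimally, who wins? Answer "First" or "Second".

Positions where the player to move wins (W) vs loses (L):
i:   0  1  2  3  4  5  6  7  8  9 10 11 12 13 14 15 16 17 18 19 20 21 22 23 24 25 26 27 28 29
     L  W  L  W  L  W  W  L  W  L  W  L  W  W  L  W  L  W  L  W  W  L  W  L  W  L  W  W  L  W
Position 29 is W, so the first player wins.

First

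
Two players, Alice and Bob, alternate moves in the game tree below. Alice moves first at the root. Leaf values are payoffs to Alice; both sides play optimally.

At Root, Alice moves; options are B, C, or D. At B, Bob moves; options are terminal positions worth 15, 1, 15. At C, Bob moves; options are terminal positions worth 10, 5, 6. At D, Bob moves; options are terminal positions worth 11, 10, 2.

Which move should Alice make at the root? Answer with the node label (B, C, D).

B (Bob): min(15, 1, 15) = 1
C (Bob): min(10, 5, 6) = 5
D (Bob): min(11, 10, 2) = 2
Root (Alice): max(1, 5, 2) = 5
Alice picks the child with the highest value: C (value 5).

C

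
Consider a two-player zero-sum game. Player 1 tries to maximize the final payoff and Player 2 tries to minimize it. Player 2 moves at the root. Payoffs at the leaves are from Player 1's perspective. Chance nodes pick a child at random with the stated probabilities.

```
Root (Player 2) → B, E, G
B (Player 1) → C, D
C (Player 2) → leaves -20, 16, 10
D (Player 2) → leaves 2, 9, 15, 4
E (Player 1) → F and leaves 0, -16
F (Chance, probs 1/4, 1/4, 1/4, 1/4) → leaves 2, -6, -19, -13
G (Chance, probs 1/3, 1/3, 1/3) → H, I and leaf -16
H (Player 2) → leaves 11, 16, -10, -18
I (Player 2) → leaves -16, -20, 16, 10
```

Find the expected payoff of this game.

-18

C (Player 2): min(-20, 16, 10) = -20
D (Player 2): min(2, 9, 15, 4) = 2
B (Player 1): max(-20, 2) = 2
F (Chance): 1/4·2 + 1/4·-6 + 1/4·-19 + 1/4·-13 = -9
E (Player 1): max(-9, 0, -16) = 0
H (Player 2): min(11, 16, -10, -18) = -18
I (Player 2): min(-16, -20, 16, 10) = -20
G (Chance): 1/3·-18 + 1/3·-20 + 1/3·-16 = -18
Root (Player 2): min(2, 0, -18) = -18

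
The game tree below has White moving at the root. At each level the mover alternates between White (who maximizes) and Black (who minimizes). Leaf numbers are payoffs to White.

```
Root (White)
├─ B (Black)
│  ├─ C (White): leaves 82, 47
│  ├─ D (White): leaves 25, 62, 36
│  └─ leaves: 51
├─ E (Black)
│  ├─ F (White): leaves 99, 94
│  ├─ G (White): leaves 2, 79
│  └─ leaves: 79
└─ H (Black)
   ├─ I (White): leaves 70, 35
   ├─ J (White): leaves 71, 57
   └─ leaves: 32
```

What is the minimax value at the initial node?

79

C (White): max(82, 47) = 82
D (White): max(25, 62, 36) = 62
B (Black): min(82, 62, 51) = 51
F (White): max(99, 94) = 99
G (White): max(2, 79) = 79
E (Black): min(99, 79, 79) = 79
I (White): max(70, 35) = 70
J (White): max(71, 57) = 71
H (Black): min(70, 71, 32) = 32
Root (White): max(51, 79, 32) = 79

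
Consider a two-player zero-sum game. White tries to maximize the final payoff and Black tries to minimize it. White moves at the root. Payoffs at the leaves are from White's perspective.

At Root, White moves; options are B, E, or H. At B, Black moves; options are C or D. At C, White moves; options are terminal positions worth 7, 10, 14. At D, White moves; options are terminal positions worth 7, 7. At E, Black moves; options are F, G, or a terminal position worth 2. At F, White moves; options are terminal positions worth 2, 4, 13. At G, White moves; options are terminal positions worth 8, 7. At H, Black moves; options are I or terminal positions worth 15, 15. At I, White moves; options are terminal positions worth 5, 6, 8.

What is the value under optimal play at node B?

C: max(7, 10, 14) = 14
D: max(7, 7) = 7
B: min(14, 7) = 7

7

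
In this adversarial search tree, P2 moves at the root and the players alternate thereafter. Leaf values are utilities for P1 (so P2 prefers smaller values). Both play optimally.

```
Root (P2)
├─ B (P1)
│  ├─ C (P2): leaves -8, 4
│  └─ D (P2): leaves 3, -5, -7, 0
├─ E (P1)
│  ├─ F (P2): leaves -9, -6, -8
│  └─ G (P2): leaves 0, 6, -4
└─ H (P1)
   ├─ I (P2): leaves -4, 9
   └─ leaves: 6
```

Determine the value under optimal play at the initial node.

C (P2): min(-8, 4) = -8
D (P2): min(3, -5, -7, 0) = -7
B (P1): max(-8, -7) = -7
F (P2): min(-9, -6, -8) = -9
G (P2): min(0, 6, -4) = -4
E (P1): max(-9, -4) = -4
I (P2): min(-4, 9) = -4
H (P1): max(-4, 6) = 6
Root (P2): min(-7, -4, 6) = -7

-7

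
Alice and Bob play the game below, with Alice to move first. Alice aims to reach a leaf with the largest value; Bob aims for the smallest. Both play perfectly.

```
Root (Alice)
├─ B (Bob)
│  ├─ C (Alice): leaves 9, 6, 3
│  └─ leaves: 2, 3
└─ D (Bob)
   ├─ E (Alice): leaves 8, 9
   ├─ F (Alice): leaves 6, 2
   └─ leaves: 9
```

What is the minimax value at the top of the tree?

C (Alice): max(9, 6, 3) = 9
B (Bob): min(9, 2, 3) = 2
E (Alice): max(8, 9) = 9
F (Alice): max(6, 2) = 6
D (Bob): min(9, 6, 9) = 6
Root (Alice): max(2, 6) = 6

6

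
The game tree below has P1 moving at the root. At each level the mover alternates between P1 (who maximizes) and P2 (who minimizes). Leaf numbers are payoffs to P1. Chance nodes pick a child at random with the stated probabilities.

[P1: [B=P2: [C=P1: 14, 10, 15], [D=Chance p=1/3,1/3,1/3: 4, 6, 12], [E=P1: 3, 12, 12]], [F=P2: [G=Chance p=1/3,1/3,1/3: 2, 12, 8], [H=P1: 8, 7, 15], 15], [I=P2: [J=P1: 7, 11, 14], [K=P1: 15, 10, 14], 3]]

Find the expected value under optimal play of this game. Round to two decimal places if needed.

7.33

C (P1): max(14, 10, 15) = 15
D (Chance): 1/3·4 + 1/3·6 + 1/3·12 = 7.33
E (P1): max(3, 12, 12) = 12
B (P2): min(15, 7.33, 12) = 7.33
G (Chance): 1/3·2 + 1/3·12 + 1/3·8 = 7.33
H (P1): max(8, 7, 15) = 15
F (P2): min(7.33, 15, 15) = 7.33
J (P1): max(7, 11, 14) = 14
K (P1): max(15, 10, 14) = 15
I (P2): min(14, 15, 3) = 3
Root (P1): max(7.33, 7.33, 3) = 7.33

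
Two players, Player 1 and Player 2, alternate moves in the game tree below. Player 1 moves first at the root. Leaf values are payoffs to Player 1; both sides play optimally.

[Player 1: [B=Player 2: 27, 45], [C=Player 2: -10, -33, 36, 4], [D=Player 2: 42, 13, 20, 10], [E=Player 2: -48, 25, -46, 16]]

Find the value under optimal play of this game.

27

B (Player 2): min(27, 45) = 27
C (Player 2): min(-10, -33, 36, 4) = -33
D (Player 2): min(42, 13, 20, 10) = 10
E (Player 2): min(-48, 25, -46, 16) = -48
Root (Player 1): max(27, -33, 10, -48) = 27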